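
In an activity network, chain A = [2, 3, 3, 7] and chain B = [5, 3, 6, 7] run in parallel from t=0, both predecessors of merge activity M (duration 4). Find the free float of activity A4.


ES(A4) = sum of predecessors on chain A = 8
EF(A4) = ES + duration = 8 + 7 = 15
Successor of A4 is M. ES(M) = max(sum(A), sum(B)) = max(15, 21) = 21
Free float = ES(successor) - EF(current) = 21 - 15 = 6

6


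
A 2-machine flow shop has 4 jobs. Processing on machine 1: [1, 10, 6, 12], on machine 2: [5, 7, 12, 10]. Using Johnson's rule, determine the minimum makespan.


Apply Johnson's rule:
  Group 1 (a <= b): [(1, 1, 5), (3, 6, 12)]
  Group 2 (a > b): [(4, 12, 10), (2, 10, 7)]
Optimal job order: [1, 3, 4, 2]
Schedule:
  Job 1: M1 done at 1, M2 done at 6
  Job 3: M1 done at 7, M2 done at 19
  Job 4: M1 done at 19, M2 done at 29
  Job 2: M1 done at 29, M2 done at 36
Makespan = 36

36


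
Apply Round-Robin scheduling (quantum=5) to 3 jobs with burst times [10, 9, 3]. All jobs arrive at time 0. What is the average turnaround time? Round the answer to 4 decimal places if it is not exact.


Time quantum = 5
Execution trace:
  J1 runs 5 units, time = 5
  J2 runs 5 units, time = 10
  J3 runs 3 units, time = 13
  J1 runs 5 units, time = 18
  J2 runs 4 units, time = 22
Finish times: [18, 22, 13]
Average turnaround = 53/3 = 17.6667

17.6667


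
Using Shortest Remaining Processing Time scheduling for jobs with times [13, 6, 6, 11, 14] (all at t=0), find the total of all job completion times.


Since all jobs arrive at t=0, SRPT equals SPT ordering.
SPT order: [6, 6, 11, 13, 14]
Completion times:
  Job 1: p=6, C=6
  Job 2: p=6, C=12
  Job 3: p=11, C=23
  Job 4: p=13, C=36
  Job 5: p=14, C=50
Total completion time = 6 + 12 + 23 + 36 + 50 = 127

127


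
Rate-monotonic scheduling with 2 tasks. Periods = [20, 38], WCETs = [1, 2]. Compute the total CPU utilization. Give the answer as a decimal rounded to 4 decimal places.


Compute individual utilizations (exact fractions):
  Task 1: C/T = 1/20 (approx. 0.05)
  Task 2: C/T = 2/38 = 1/19 (approx. 0.0526)
Total utilization U = 1/20 + 1/19 = 39/380
Rounded to 4 decimal places: U = 0.1026
RM (Liu & Layland) bound for 2 tasks = 0.828427; compare with U = 39/380 (approx. 0.102632)
U <= bound, so schedulable by RM sufficient condition.

0.1026


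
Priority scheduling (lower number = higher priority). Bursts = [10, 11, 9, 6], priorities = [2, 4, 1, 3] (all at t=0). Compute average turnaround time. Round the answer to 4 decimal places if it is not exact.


Sort by priority (ascending = highest first):
Order: [(1, 9), (2, 10), (3, 6), (4, 11)]
Completion times:
  Priority 1, burst=9, C=9
  Priority 2, burst=10, C=19
  Priority 3, burst=6, C=25
  Priority 4, burst=11, C=36
Average turnaround = 89/4 = 22.25

22.25


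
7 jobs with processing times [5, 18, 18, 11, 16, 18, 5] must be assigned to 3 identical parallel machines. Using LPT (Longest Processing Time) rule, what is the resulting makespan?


Sort jobs in decreasing order (LPT): [18, 18, 18, 16, 11, 5, 5]
Assign each job to the least loaded machine:
  Machine 1: jobs [18, 16], load = 34
  Machine 2: jobs [18, 11], load = 29
  Machine 3: jobs [18, 5, 5], load = 28
Makespan = max load = 34

34


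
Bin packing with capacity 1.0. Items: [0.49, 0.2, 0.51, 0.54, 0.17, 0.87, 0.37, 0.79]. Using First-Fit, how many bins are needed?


Place items sequentially using First-Fit:
  Item 0.49 -> new Bin 1
  Item 0.2 -> Bin 1 (now 0.69)
  Item 0.51 -> new Bin 2
  Item 0.54 -> new Bin 3
  Item 0.17 -> Bin 1 (now 0.86)
  Item 0.87 -> new Bin 4
  Item 0.37 -> Bin 2 (now 0.88)
  Item 0.79 -> new Bin 5
Total bins used = 5

5


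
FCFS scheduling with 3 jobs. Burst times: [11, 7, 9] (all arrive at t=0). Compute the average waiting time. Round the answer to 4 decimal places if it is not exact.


FCFS order (as given): [11, 7, 9]
Waiting times:
  Job 1: wait = 0
  Job 2: wait = 11
  Job 3: wait = 18
Sum of waiting times = 29
Average waiting time = 29/3 = 9.6667

9.6667


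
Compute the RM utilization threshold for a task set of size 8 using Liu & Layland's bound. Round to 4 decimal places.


Compute 2^(1/8) = 1.0905077327
Subtract 1: 1.0905077327 - 1 = 0.0905077327
Multiply by n: 8 * 0.0905077327 = 0.7240618616
Round to 4 dp: 0.7241

0.7241


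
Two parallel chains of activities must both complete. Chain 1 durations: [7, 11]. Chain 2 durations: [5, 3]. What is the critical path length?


Path A total = 7 + 11 = 18
Path B total = 5 + 3 = 8
Critical path = longest path = max(18, 8) = 18

18


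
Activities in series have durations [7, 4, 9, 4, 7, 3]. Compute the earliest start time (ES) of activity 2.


Activity 2 starts after activities 1 through 1 complete.
Predecessor durations: [7]
ES = 7 = 7

7


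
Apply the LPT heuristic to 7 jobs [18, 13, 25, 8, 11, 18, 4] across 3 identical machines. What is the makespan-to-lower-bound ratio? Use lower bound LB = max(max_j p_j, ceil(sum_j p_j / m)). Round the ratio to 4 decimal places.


LPT order: [25, 18, 18, 13, 11, 8, 4]
Machine loads after assignment: [33, 31, 33]
LPT makespan = 33
Lower bound = max(max_job, ceil(total/3)) = max(25, 33) = 33
Ratio = 33 / 33 = 1.0

1.0


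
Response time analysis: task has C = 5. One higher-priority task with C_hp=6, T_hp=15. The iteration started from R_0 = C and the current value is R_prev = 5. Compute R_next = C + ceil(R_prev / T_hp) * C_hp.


R_next = C + ceil(R_prev / T_hp) * C_hp
ceil(5 / 15) = ceil(0.3333) = 1
Interference = 1 * 6 = 6
R_next = 5 + 6 = 11

11


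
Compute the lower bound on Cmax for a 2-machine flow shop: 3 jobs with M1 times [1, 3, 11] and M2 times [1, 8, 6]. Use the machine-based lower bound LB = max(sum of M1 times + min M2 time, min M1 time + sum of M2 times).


LB1 = sum(M1 times) + min(M2 times) = 15 + 1 = 16
LB2 = min(M1 times) + sum(M2 times) = 1 + 15 = 16
Lower bound = max(LB1, LB2) = max(16, 16) = 16

16


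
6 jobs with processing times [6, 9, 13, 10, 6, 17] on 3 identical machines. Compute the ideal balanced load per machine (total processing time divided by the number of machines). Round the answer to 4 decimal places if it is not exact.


Total processing time = 6 + 9 + 13 + 10 + 6 + 17 = 61
Number of machines = 3
Ideal balanced load = 61 / 3 = 20.3333

20.3333


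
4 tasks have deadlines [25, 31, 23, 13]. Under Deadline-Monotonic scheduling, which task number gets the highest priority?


Sort tasks by relative deadline (ascending):
  Task 4: deadline = 13
  Task 3: deadline = 23
  Task 1: deadline = 25
  Task 2: deadline = 31
Priority order (highest first): [4, 3, 1, 2]
Highest priority task = 4

4


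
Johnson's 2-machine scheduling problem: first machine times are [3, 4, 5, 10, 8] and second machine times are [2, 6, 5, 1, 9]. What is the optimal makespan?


Apply Johnson's rule:
  Group 1 (a <= b): [(2, 4, 6), (3, 5, 5), (5, 8, 9)]
  Group 2 (a > b): [(1, 3, 2), (4, 10, 1)]
Optimal job order: [2, 3, 5, 1, 4]
Schedule:
  Job 2: M1 done at 4, M2 done at 10
  Job 3: M1 done at 9, M2 done at 15
  Job 5: M1 done at 17, M2 done at 26
  Job 1: M1 done at 20, M2 done at 28
  Job 4: M1 done at 30, M2 done at 31
Makespan = 31

31


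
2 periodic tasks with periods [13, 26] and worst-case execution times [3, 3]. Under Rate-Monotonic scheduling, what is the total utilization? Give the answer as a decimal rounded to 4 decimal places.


Compute individual utilizations (exact fractions):
  Task 1: C/T = 3/13 (approx. 0.2308)
  Task 2: C/T = 3/26 (approx. 0.1154)
Total utilization U = 3/13 + 3/26 = 9/26
Rounded to 4 decimal places: U = 0.3462
RM (Liu & Layland) bound for 2 tasks = 0.828427; compare with U = 9/26 (approx. 0.346154)
U <= bound, so schedulable by RM sufficient condition.

0.3462


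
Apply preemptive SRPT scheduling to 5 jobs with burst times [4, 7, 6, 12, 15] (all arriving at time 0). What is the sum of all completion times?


Since all jobs arrive at t=0, SRPT equals SPT ordering.
SPT order: [4, 6, 7, 12, 15]
Completion times:
  Job 1: p=4, C=4
  Job 2: p=6, C=10
  Job 3: p=7, C=17
  Job 4: p=12, C=29
  Job 5: p=15, C=44
Total completion time = 4 + 10 + 17 + 29 + 44 = 104

104


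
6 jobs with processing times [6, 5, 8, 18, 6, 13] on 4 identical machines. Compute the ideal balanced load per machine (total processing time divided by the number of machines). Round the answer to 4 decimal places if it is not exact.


Total processing time = 6 + 5 + 8 + 18 + 6 + 13 = 56
Number of machines = 4
Ideal balanced load = 56 / 4 = 14.0

14.0


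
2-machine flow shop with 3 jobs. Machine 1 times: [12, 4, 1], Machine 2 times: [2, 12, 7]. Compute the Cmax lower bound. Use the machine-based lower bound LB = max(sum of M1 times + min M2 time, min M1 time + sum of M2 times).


LB1 = sum(M1 times) + min(M2 times) = 17 + 2 = 19
LB2 = min(M1 times) + sum(M2 times) = 1 + 21 = 22
Lower bound = max(LB1, LB2) = max(19, 22) = 22

22


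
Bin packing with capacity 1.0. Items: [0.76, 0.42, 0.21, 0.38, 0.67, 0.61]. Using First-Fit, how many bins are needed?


Place items sequentially using First-Fit:
  Item 0.76 -> new Bin 1
  Item 0.42 -> new Bin 2
  Item 0.21 -> Bin 1 (now 0.97)
  Item 0.38 -> Bin 2 (now 0.8)
  Item 0.67 -> new Bin 3
  Item 0.61 -> new Bin 4
Total bins used = 4

4


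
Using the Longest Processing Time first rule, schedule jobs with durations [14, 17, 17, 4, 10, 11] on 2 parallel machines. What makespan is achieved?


Sort jobs in decreasing order (LPT): [17, 17, 14, 11, 10, 4]
Assign each job to the least loaded machine:
  Machine 1: jobs [17, 14, 4], load = 35
  Machine 2: jobs [17, 11, 10], load = 38
Makespan = max load = 38

38


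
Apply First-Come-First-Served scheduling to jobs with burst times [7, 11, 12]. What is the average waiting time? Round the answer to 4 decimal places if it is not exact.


FCFS order (as given): [7, 11, 12]
Waiting times:
  Job 1: wait = 0
  Job 2: wait = 7
  Job 3: wait = 18
Sum of waiting times = 25
Average waiting time = 25/3 = 8.3333

8.3333


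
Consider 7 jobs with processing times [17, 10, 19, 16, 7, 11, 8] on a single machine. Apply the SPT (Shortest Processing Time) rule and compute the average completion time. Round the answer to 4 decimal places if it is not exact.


Sort jobs by processing time (SPT order): [7, 8, 10, 11, 16, 17, 19]
Compute completion times sequentially:
  Job 1: processing = 7, completes at 7
  Job 2: processing = 8, completes at 15
  Job 3: processing = 10, completes at 25
  Job 4: processing = 11, completes at 36
  Job 5: processing = 16, completes at 52
  Job 6: processing = 17, completes at 69
  Job 7: processing = 19, completes at 88
Sum of completion times = 292
Average completion time = 292/7 = 41.7143

41.7143


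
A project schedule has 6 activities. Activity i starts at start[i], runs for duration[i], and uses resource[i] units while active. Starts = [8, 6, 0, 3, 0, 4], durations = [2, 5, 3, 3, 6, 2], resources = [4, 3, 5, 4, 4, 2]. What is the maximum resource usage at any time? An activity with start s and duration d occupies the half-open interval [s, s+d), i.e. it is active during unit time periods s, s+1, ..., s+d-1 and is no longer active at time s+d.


Each activity i is active on [start_i, start_i + duration_i).
Compute total resource usage per time slot:
  t=0: active resources = [5, 4], total = 9
  t=1: active resources = [5, 4], total = 9
  t=2: active resources = [5, 4], total = 9
  t=3: active resources = [4, 4], total = 8
  t=4: active resources = [4, 4, 2], total = 10
  t=5: active resources = [4, 4, 2], total = 10
  t=6: active resources = [3], total = 3
  t=7: active resources = [3], total = 3
  t=8: active resources = [4, 3], total = 7
  t=9: active resources = [4, 3], total = 7
  t=10: active resources = [3], total = 3
Peak resource demand = 10

10


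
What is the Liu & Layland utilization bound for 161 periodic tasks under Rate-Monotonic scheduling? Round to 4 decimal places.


Compute 2^(1/161) = 1.0043145429
Subtract 1: 1.0043145429 - 1 = 0.0043145429
Multiply by n: 161 * 0.0043145429 = 0.6946414069
Round to 4 dp: 0.6946

0.6946


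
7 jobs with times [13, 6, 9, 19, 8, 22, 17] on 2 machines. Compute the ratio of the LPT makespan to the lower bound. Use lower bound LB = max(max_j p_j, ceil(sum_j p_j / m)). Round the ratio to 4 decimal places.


LPT order: [22, 19, 17, 13, 9, 8, 6]
Machine loads after assignment: [50, 44]
LPT makespan = 50
Lower bound = max(max_job, ceil(total/2)) = max(22, 47) = 47
Ratio = 50 / 47 = 1.0638

1.0638


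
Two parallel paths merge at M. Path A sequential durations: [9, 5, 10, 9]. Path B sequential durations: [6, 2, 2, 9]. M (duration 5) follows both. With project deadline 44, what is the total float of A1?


Forward pass: ES(A1) = sum of predecessors on chain A = 0
EF = ES + duration = 0 + 9 = 9
Backward pass: LF(M) = deadline = 44; LS(M) = 44 - 5 = 39
LF(A1) = LS(M) - sum(successors on chain A) = 39 - 24 = 15
LS = LF - duration = 15 - 9 = 6
Total float = LS - ES = 6 - 0 = 6

6


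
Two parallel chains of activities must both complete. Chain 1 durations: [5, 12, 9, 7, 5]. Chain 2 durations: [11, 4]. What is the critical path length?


Path A total = 5 + 12 + 9 + 7 + 5 = 38
Path B total = 11 + 4 = 15
Critical path = longest path = max(38, 15) = 38

38


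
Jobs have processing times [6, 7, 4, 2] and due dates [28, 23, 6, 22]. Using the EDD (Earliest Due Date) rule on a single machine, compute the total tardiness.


Sort by due date (EDD order): [(4, 6), (2, 22), (7, 23), (6, 28)]
Compute completion times and tardiness:
  Job 1: p=4, d=6, C=4, tardiness=max(0,4-6)=0
  Job 2: p=2, d=22, C=6, tardiness=max(0,6-22)=0
  Job 3: p=7, d=23, C=13, tardiness=max(0,13-23)=0
  Job 4: p=6, d=28, C=19, tardiness=max(0,19-28)=0
Total tardiness = 0

0


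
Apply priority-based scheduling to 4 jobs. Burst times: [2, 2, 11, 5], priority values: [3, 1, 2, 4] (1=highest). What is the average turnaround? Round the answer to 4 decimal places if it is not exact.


Sort by priority (ascending = highest first):
Order: [(1, 2), (2, 11), (3, 2), (4, 5)]
Completion times:
  Priority 1, burst=2, C=2
  Priority 2, burst=11, C=13
  Priority 3, burst=2, C=15
  Priority 4, burst=5, C=20
Average turnaround = 50/4 = 12.5

12.5


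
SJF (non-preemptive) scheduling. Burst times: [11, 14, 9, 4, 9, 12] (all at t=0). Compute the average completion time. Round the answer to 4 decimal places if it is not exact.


SJF order (ascending): [4, 9, 9, 11, 12, 14]
Completion times:
  Job 1: burst=4, C=4
  Job 2: burst=9, C=13
  Job 3: burst=9, C=22
  Job 4: burst=11, C=33
  Job 5: burst=12, C=45
  Job 6: burst=14, C=59
Average completion = 176/6 = 29.3333

29.3333


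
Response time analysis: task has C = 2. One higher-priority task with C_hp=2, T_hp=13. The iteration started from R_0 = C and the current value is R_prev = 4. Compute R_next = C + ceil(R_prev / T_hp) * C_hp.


R_next = C + ceil(R_prev / T_hp) * C_hp
ceil(4 / 13) = ceil(0.3077) = 1
Interference = 1 * 2 = 2
R_next = 2 + 2 = 4
R_next = R_prev, so the iteration has converged (response time = 4).

4


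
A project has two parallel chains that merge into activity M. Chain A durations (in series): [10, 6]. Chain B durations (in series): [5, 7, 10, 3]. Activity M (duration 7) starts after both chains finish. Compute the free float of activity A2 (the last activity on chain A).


ES(A2) = sum of predecessors on chain A = 10
EF(A2) = ES + duration = 10 + 6 = 16
Successor of A2 is M. ES(M) = max(sum(A), sum(B)) = max(16, 25) = 25
Free float = ES(successor) - EF(current) = 25 - 16 = 9

9


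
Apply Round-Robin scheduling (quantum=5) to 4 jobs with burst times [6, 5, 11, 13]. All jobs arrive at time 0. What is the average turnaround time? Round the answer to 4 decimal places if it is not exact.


Time quantum = 5
Execution trace:
  J1 runs 5 units, time = 5
  J2 runs 5 units, time = 10
  J3 runs 5 units, time = 15
  J4 runs 5 units, time = 20
  J1 runs 1 units, time = 21
  J3 runs 5 units, time = 26
  J4 runs 5 units, time = 31
  J3 runs 1 units, time = 32
  J4 runs 3 units, time = 35
Finish times: [21, 10, 32, 35]
Average turnaround = 98/4 = 24.5

24.5


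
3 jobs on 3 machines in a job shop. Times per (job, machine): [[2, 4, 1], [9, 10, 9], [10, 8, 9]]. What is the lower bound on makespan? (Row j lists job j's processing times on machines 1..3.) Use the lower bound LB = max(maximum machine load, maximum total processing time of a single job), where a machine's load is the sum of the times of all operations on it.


Machine loads:
  Machine 1: 2 + 9 + 10 = 21
  Machine 2: 4 + 10 + 8 = 22
  Machine 3: 1 + 9 + 9 = 19
Max machine load = 22
Job totals:
  Job 1: 7
  Job 2: 28
  Job 3: 27
Max job total = 28
Lower bound = max(22, 28) = 28

28


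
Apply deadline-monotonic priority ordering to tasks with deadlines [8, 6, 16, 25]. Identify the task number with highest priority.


Sort tasks by relative deadline (ascending):
  Task 2: deadline = 6
  Task 1: deadline = 8
  Task 3: deadline = 16
  Task 4: deadline = 25
Priority order (highest first): [2, 1, 3, 4]
Highest priority task = 2

2


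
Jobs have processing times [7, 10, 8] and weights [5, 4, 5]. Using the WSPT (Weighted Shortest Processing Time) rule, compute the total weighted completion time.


Compute p/w ratios and sort ascending (WSPT): [(7, 5), (8, 5), (10, 4)]
Compute weighted completion times:
  Job (p=7,w=5): C=7, w*C=5*7=35
  Job (p=8,w=5): C=15, w*C=5*15=75
  Job (p=10,w=4): C=25, w*C=4*25=100
Total weighted completion time = 210

210


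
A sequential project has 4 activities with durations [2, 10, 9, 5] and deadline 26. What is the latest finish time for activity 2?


LF(activity 2) = deadline - sum of successor durations
Successors: activities 3 through 4 with durations [9, 5]
Sum of successor durations = 14
LF = 26 - 14 = 12

12


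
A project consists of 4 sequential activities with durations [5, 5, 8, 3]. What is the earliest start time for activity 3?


Activity 3 starts after activities 1 through 2 complete.
Predecessor durations: [5, 5]
ES = 5 + 5 = 10

10


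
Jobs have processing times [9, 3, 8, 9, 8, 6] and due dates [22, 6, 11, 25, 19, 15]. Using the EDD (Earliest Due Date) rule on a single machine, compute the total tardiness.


Sort by due date (EDD order): [(3, 6), (8, 11), (6, 15), (8, 19), (9, 22), (9, 25)]
Compute completion times and tardiness:
  Job 1: p=3, d=6, C=3, tardiness=max(0,3-6)=0
  Job 2: p=8, d=11, C=11, tardiness=max(0,11-11)=0
  Job 3: p=6, d=15, C=17, tardiness=max(0,17-15)=2
  Job 4: p=8, d=19, C=25, tardiness=max(0,25-19)=6
  Job 5: p=9, d=22, C=34, tardiness=max(0,34-22)=12
  Job 6: p=9, d=25, C=43, tardiness=max(0,43-25)=18
Total tardiness = 38

38


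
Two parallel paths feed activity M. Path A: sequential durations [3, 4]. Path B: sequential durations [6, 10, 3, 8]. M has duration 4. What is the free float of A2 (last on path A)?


ES(A2) = sum of predecessors on chain A = 3
EF(A2) = ES + duration = 3 + 4 = 7
Successor of A2 is M. ES(M) = max(sum(A), sum(B)) = max(7, 27) = 27
Free float = ES(successor) - EF(current) = 27 - 7 = 20

20


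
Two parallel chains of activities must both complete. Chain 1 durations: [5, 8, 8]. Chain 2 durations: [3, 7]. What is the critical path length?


Path A total = 5 + 8 + 8 = 21
Path B total = 3 + 7 = 10
Critical path = longest path = max(21, 10) = 21

21


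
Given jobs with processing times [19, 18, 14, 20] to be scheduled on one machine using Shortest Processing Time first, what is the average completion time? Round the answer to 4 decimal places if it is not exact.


Sort jobs by processing time (SPT order): [14, 18, 19, 20]
Compute completion times sequentially:
  Job 1: processing = 14, completes at 14
  Job 2: processing = 18, completes at 32
  Job 3: processing = 19, completes at 51
  Job 4: processing = 20, completes at 71
Sum of completion times = 168
Average completion time = 168/4 = 42.0

42.0


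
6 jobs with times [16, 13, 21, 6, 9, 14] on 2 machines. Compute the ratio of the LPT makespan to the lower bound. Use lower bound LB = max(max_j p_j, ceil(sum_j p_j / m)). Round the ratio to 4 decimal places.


LPT order: [21, 16, 14, 13, 9, 6]
Machine loads after assignment: [40, 39]
LPT makespan = 40
Lower bound = max(max_job, ceil(total/2)) = max(21, 40) = 40
Ratio = 40 / 40 = 1.0

1.0


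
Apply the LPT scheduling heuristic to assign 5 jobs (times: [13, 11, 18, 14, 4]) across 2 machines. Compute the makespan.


Sort jobs in decreasing order (LPT): [18, 14, 13, 11, 4]
Assign each job to the least loaded machine:
  Machine 1: jobs [18, 11], load = 29
  Machine 2: jobs [14, 13, 4], load = 31
Makespan = max load = 31

31


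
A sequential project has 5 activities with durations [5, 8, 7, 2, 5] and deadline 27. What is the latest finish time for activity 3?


LF(activity 3) = deadline - sum of successor durations
Successors: activities 4 through 5 with durations [2, 5]
Sum of successor durations = 7
LF = 27 - 7 = 20

20


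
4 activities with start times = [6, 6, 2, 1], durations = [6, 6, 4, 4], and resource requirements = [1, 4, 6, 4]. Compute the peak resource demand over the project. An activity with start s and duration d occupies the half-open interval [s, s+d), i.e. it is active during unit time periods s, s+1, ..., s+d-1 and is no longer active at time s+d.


Each activity i is active on [start_i, start_i + duration_i).
Compute total resource usage per time slot:
  t=0: active resources = [], total = 0
  t=1: active resources = [4], total = 4
  t=2: active resources = [6, 4], total = 10
  t=3: active resources = [6, 4], total = 10
  t=4: active resources = [6, 4], total = 10
  t=5: active resources = [6], total = 6
  t=6: active resources = [1, 4], total = 5
  t=7: active resources = [1, 4], total = 5
  t=8: active resources = [1, 4], total = 5
  t=9: active resources = [1, 4], total = 5
  t=10: active resources = [1, 4], total = 5
  t=11: active resources = [1, 4], total = 5
Peak resource demand = 10

10


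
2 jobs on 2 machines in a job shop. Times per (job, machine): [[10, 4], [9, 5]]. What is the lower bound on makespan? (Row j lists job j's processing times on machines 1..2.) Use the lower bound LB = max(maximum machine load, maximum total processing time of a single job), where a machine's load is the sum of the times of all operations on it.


Machine loads:
  Machine 1: 10 + 9 = 19
  Machine 2: 4 + 5 = 9
Max machine load = 19
Job totals:
  Job 1: 14
  Job 2: 14
Max job total = 14
Lower bound = max(19, 14) = 19

19


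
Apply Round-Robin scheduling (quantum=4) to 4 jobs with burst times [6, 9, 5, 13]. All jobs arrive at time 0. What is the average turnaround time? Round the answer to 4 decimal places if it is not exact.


Time quantum = 4
Execution trace:
  J1 runs 4 units, time = 4
  J2 runs 4 units, time = 8
  J3 runs 4 units, time = 12
  J4 runs 4 units, time = 16
  J1 runs 2 units, time = 18
  J2 runs 4 units, time = 22
  J3 runs 1 units, time = 23
  J4 runs 4 units, time = 27
  J2 runs 1 units, time = 28
  J4 runs 4 units, time = 32
  J4 runs 1 units, time = 33
Finish times: [18, 28, 23, 33]
Average turnaround = 102/4 = 25.5

25.5


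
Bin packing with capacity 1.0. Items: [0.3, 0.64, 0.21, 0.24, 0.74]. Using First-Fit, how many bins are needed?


Place items sequentially using First-Fit:
  Item 0.3 -> new Bin 1
  Item 0.64 -> Bin 1 (now 0.94)
  Item 0.21 -> new Bin 2
  Item 0.24 -> Bin 2 (now 0.45)
  Item 0.74 -> new Bin 3
Total bins used = 3

3


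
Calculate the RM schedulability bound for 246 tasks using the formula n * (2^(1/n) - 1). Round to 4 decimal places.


Compute 2^(1/246) = 1.0028216448
Subtract 1: 1.0028216448 - 1 = 0.0028216448
Multiply by n: 246 * 0.0028216448 = 0.6941246208
Round to 4 dp: 0.6941

0.6941


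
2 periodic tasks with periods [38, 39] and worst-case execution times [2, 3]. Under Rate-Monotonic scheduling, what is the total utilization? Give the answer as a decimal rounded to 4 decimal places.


Compute individual utilizations (exact fractions):
  Task 1: C/T = 2/38 = 1/19 (approx. 0.0526)
  Task 2: C/T = 3/39 = 1/13 (approx. 0.0769)
Total utilization U = 1/19 + 1/13 = 32/247
Rounded to 4 decimal places: U = 0.1296
RM (Liu & Layland) bound for 2 tasks = 0.828427; compare with U = 32/247 (approx. 0.129555)
U <= bound, so schedulable by RM sufficient condition.

0.1296


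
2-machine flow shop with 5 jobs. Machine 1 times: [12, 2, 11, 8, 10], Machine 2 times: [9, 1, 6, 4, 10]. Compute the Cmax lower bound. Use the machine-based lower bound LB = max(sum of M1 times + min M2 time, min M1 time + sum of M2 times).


LB1 = sum(M1 times) + min(M2 times) = 43 + 1 = 44
LB2 = min(M1 times) + sum(M2 times) = 2 + 30 = 32
Lower bound = max(LB1, LB2) = max(44, 32) = 44

44


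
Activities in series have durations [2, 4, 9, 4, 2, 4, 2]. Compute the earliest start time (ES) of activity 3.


Activity 3 starts after activities 1 through 2 complete.
Predecessor durations: [2, 4]
ES = 2 + 4 = 6

6


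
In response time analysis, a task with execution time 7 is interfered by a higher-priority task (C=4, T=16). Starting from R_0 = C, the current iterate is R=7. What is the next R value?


R_next = C + ceil(R_prev / T_hp) * C_hp
ceil(7 / 16) = ceil(0.4375) = 1
Interference = 1 * 4 = 4
R_next = 7 + 4 = 11

11


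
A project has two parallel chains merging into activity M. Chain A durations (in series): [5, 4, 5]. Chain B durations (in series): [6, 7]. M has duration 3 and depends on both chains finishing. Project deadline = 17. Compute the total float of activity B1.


Forward pass: ES(B1) = sum of predecessors on chain B = 0
EF = ES + duration = 0 + 6 = 6
Backward pass: LF(M) = deadline = 17; LS(M) = 17 - 3 = 14
LF(B1) = LS(M) - sum(successors on chain B) = 14 - 7 = 7
LS = LF - duration = 7 - 6 = 1
Total float = LS - ES = 1 - 0 = 1

1


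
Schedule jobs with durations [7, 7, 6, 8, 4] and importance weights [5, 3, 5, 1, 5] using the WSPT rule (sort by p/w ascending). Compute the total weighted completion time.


Compute p/w ratios and sort ascending (WSPT): [(4, 5), (6, 5), (7, 5), (7, 3), (8, 1)]
Compute weighted completion times:
  Job (p=4,w=5): C=4, w*C=5*4=20
  Job (p=6,w=5): C=10, w*C=5*10=50
  Job (p=7,w=5): C=17, w*C=5*17=85
  Job (p=7,w=3): C=24, w*C=3*24=72
  Job (p=8,w=1): C=32, w*C=1*32=32
Total weighted completion time = 259

259


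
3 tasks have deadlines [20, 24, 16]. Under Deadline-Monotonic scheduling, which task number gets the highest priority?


Sort tasks by relative deadline (ascending):
  Task 3: deadline = 16
  Task 1: deadline = 20
  Task 2: deadline = 24
Priority order (highest first): [3, 1, 2]
Highest priority task = 3

3


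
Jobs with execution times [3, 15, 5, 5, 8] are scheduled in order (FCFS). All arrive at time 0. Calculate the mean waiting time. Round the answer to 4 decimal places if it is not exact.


FCFS order (as given): [3, 15, 5, 5, 8]
Waiting times:
  Job 1: wait = 0
  Job 2: wait = 3
  Job 3: wait = 18
  Job 4: wait = 23
  Job 5: wait = 28
Sum of waiting times = 72
Average waiting time = 72/5 = 14.4

14.4


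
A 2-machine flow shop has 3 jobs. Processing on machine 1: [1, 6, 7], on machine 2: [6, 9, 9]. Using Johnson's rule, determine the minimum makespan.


Apply Johnson's rule:
  Group 1 (a <= b): [(1, 1, 6), (2, 6, 9), (3, 7, 9)]
  Group 2 (a > b): []
Optimal job order: [1, 2, 3]
Schedule:
  Job 1: M1 done at 1, M2 done at 7
  Job 2: M1 done at 7, M2 done at 16
  Job 3: M1 done at 14, M2 done at 25
Makespan = 25

25


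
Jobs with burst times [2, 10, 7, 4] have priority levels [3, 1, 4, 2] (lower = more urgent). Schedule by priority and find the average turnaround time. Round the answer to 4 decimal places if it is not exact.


Sort by priority (ascending = highest first):
Order: [(1, 10), (2, 4), (3, 2), (4, 7)]
Completion times:
  Priority 1, burst=10, C=10
  Priority 2, burst=4, C=14
  Priority 3, burst=2, C=16
  Priority 4, burst=7, C=23
Average turnaround = 63/4 = 15.75

15.75


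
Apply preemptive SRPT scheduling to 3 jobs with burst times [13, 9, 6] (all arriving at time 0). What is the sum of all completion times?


Since all jobs arrive at t=0, SRPT equals SPT ordering.
SPT order: [6, 9, 13]
Completion times:
  Job 1: p=6, C=6
  Job 2: p=9, C=15
  Job 3: p=13, C=28
Total completion time = 6 + 15 + 28 = 49

49


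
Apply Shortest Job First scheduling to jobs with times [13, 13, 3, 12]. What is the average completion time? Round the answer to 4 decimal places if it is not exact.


SJF order (ascending): [3, 12, 13, 13]
Completion times:
  Job 1: burst=3, C=3
  Job 2: burst=12, C=15
  Job 3: burst=13, C=28
  Job 4: burst=13, C=41
Average completion = 87/4 = 21.75

21.75


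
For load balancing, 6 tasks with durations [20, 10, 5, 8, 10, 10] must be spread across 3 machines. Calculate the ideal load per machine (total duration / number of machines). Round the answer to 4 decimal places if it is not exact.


Total processing time = 20 + 10 + 5 + 8 + 10 + 10 = 63
Number of machines = 3
Ideal balanced load = 63 / 3 = 21.0

21.0


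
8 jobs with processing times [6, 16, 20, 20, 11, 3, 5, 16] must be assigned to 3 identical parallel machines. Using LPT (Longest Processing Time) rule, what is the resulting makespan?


Sort jobs in decreasing order (LPT): [20, 20, 16, 16, 11, 6, 5, 3]
Assign each job to the least loaded machine:
  Machine 1: jobs [20, 11, 3], load = 34
  Machine 2: jobs [20, 6, 5], load = 31
  Machine 3: jobs [16, 16], load = 32
Makespan = max load = 34

34


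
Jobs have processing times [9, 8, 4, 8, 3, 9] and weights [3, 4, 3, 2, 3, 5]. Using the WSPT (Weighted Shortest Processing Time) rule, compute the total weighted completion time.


Compute p/w ratios and sort ascending (WSPT): [(3, 3), (4, 3), (9, 5), (8, 4), (9, 3), (8, 2)]
Compute weighted completion times:
  Job (p=3,w=3): C=3, w*C=3*3=9
  Job (p=4,w=3): C=7, w*C=3*7=21
  Job (p=9,w=5): C=16, w*C=5*16=80
  Job (p=8,w=4): C=24, w*C=4*24=96
  Job (p=9,w=3): C=33, w*C=3*33=99
  Job (p=8,w=2): C=41, w*C=2*41=82
Total weighted completion time = 387

387


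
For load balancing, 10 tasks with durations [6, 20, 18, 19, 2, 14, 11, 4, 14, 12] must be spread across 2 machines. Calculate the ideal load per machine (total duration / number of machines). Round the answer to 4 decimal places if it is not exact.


Total processing time = 6 + 20 + 18 + 19 + 2 + 14 + 11 + 4 + 14 + 12 = 120
Number of machines = 2
Ideal balanced load = 120 / 2 = 60.0

60.0


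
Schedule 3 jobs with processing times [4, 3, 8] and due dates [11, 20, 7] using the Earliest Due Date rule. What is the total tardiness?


Sort by due date (EDD order): [(8, 7), (4, 11), (3, 20)]
Compute completion times and tardiness:
  Job 1: p=8, d=7, C=8, tardiness=max(0,8-7)=1
  Job 2: p=4, d=11, C=12, tardiness=max(0,12-11)=1
  Job 3: p=3, d=20, C=15, tardiness=max(0,15-20)=0
Total tardiness = 2

2


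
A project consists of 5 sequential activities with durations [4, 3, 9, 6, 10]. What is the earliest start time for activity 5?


Activity 5 starts after activities 1 through 4 complete.
Predecessor durations: [4, 3, 9, 6]
ES = 4 + 3 + 9 + 6 = 22

22


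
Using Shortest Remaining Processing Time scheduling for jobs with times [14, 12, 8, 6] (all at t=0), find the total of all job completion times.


Since all jobs arrive at t=0, SRPT equals SPT ordering.
SPT order: [6, 8, 12, 14]
Completion times:
  Job 1: p=6, C=6
  Job 2: p=8, C=14
  Job 3: p=12, C=26
  Job 4: p=14, C=40
Total completion time = 6 + 14 + 26 + 40 = 86

86


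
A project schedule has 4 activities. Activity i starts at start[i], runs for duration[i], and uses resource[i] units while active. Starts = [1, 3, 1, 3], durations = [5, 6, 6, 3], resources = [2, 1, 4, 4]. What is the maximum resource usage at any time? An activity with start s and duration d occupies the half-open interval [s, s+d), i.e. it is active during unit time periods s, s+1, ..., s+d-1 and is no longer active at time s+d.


Each activity i is active on [start_i, start_i + duration_i).
Compute total resource usage per time slot:
  t=0: active resources = [], total = 0
  t=1: active resources = [2, 4], total = 6
  t=2: active resources = [2, 4], total = 6
  t=3: active resources = [2, 1, 4, 4], total = 11
  t=4: active resources = [2, 1, 4, 4], total = 11
  t=5: active resources = [2, 1, 4, 4], total = 11
  t=6: active resources = [1, 4], total = 5
  t=7: active resources = [1], total = 1
  t=8: active resources = [1], total = 1
Peak resource demand = 11

11


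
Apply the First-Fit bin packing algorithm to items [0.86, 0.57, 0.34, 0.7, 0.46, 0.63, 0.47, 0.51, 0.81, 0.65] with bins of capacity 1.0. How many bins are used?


Place items sequentially using First-Fit:
  Item 0.86 -> new Bin 1
  Item 0.57 -> new Bin 2
  Item 0.34 -> Bin 2 (now 0.91)
  Item 0.7 -> new Bin 3
  Item 0.46 -> new Bin 4
  Item 0.63 -> new Bin 5
  Item 0.47 -> Bin 4 (now 0.93)
  Item 0.51 -> new Bin 6
  Item 0.81 -> new Bin 7
  Item 0.65 -> new Bin 8
Total bins used = 8

8


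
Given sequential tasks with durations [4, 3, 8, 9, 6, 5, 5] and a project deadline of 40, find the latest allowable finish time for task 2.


LF(activity 2) = deadline - sum of successor durations
Successors: activities 3 through 7 with durations [8, 9, 6, 5, 5]
Sum of successor durations = 33
LF = 40 - 33 = 7

7


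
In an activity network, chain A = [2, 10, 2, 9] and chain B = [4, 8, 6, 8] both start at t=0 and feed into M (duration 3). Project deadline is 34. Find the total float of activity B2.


Forward pass: ES(B2) = sum of predecessors on chain B = 4
EF = ES + duration = 4 + 8 = 12
Backward pass: LF(M) = deadline = 34; LS(M) = 34 - 3 = 31
LF(B2) = LS(M) - sum(successors on chain B) = 31 - 14 = 17
LS = LF - duration = 17 - 8 = 9
Total float = LS - ES = 9 - 4 = 5

5


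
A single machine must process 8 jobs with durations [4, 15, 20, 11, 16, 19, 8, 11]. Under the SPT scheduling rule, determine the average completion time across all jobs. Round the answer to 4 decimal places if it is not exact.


Sort jobs by processing time (SPT order): [4, 8, 11, 11, 15, 16, 19, 20]
Compute completion times sequentially:
  Job 1: processing = 4, completes at 4
  Job 2: processing = 8, completes at 12
  Job 3: processing = 11, completes at 23
  Job 4: processing = 11, completes at 34
  Job 5: processing = 15, completes at 49
  Job 6: processing = 16, completes at 65
  Job 7: processing = 19, completes at 84
  Job 8: processing = 20, completes at 104
Sum of completion times = 375
Average completion time = 375/8 = 46.875

46.875


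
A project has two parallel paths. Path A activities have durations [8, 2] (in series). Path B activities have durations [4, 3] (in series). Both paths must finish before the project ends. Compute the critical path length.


Path A total = 8 + 2 = 10
Path B total = 4 + 3 = 7
Critical path = longest path = max(10, 7) = 10

10


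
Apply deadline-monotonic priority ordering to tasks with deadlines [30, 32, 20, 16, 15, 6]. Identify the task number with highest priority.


Sort tasks by relative deadline (ascending):
  Task 6: deadline = 6
  Task 5: deadline = 15
  Task 4: deadline = 16
  Task 3: deadline = 20
  Task 1: deadline = 30
  Task 2: deadline = 32
Priority order (highest first): [6, 5, 4, 3, 1, 2]
Highest priority task = 6

6


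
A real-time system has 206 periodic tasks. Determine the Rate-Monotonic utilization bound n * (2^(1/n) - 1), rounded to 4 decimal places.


Compute 2^(1/206) = 1.0033704594
Subtract 1: 1.0033704594 - 1 = 0.0033704594
Multiply by n: 206 * 0.0033704594 = 0.6943146364
Round to 4 dp: 0.6943

0.6943


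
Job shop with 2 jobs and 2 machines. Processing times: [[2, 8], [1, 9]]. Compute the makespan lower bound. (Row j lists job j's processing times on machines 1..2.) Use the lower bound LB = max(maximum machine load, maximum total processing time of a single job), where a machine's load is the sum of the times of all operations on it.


Machine loads:
  Machine 1: 2 + 1 = 3
  Machine 2: 8 + 9 = 17
Max machine load = 17
Job totals:
  Job 1: 10
  Job 2: 10
Max job total = 10
Lower bound = max(17, 10) = 17

17


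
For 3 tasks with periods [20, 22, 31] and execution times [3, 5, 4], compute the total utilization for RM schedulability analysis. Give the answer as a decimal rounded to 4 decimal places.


Compute individual utilizations (exact fractions):
  Task 1: C/T = 3/20 (approx. 0.15)
  Task 2: C/T = 5/22 (approx. 0.2273)
  Task 3: C/T = 4/31 (approx. 0.129)
Total utilization U = 3/20 + 5/22 + 4/31 = 3453/6820
Rounded to 4 decimal places: U = 0.5063
RM (Liu & Layland) bound for 3 tasks = 0.779763; compare with U = 3453/6820 (approx. 0.506305)
U <= bound, so schedulable by RM sufficient condition.

0.5063


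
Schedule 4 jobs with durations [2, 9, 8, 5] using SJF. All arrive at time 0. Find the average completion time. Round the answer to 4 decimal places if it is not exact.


SJF order (ascending): [2, 5, 8, 9]
Completion times:
  Job 1: burst=2, C=2
  Job 2: burst=5, C=7
  Job 3: burst=8, C=15
  Job 4: burst=9, C=24
Average completion = 48/4 = 12.0

12.0


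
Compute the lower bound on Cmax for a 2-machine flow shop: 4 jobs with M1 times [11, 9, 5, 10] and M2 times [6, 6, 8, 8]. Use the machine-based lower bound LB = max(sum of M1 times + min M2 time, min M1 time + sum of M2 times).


LB1 = sum(M1 times) + min(M2 times) = 35 + 6 = 41
LB2 = min(M1 times) + sum(M2 times) = 5 + 28 = 33
Lower bound = max(LB1, LB2) = max(41, 33) = 41

41


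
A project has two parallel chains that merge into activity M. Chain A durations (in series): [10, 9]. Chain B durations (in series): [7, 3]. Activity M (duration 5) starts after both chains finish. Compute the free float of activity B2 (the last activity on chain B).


ES(B2) = sum of predecessors on chain B = 7
EF(B2) = ES + duration = 7 + 3 = 10
Successor of B2 is M. ES(M) = max(sum(A), sum(B)) = max(19, 10) = 19
Free float = ES(successor) - EF(current) = 19 - 10 = 9

9


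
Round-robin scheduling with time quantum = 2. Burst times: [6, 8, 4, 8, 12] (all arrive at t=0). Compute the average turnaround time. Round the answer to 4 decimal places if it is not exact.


Time quantum = 2
Execution trace:
  J1 runs 2 units, time = 2
  J2 runs 2 units, time = 4
  J3 runs 2 units, time = 6
  J4 runs 2 units, time = 8
  J5 runs 2 units, time = 10
  J1 runs 2 units, time = 12
  J2 runs 2 units, time = 14
  J3 runs 2 units, time = 16
  J4 runs 2 units, time = 18
  J5 runs 2 units, time = 20
  J1 runs 2 units, time = 22
  J2 runs 2 units, time = 24
  J4 runs 2 units, time = 26
  J5 runs 2 units, time = 28
  J2 runs 2 units, time = 30
  J4 runs 2 units, time = 32
  J5 runs 2 units, time = 34
  J5 runs 2 units, time = 36
  J5 runs 2 units, time = 38
Finish times: [22, 30, 16, 32, 38]
Average turnaround = 138/5 = 27.6

27.6


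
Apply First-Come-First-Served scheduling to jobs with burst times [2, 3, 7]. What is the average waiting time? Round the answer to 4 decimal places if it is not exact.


FCFS order (as given): [2, 3, 7]
Waiting times:
  Job 1: wait = 0
  Job 2: wait = 2
  Job 3: wait = 5
Sum of waiting times = 7
Average waiting time = 7/3 = 2.3333

2.3333


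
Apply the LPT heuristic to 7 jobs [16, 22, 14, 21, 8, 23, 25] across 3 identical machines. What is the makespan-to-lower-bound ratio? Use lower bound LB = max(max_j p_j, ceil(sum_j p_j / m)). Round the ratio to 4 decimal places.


LPT order: [25, 23, 22, 21, 16, 14, 8]
Machine loads after assignment: [47, 39, 43]
LPT makespan = 47
Lower bound = max(max_job, ceil(total/3)) = max(25, 43) = 43
Ratio = 47 / 43 = 1.093

1.093


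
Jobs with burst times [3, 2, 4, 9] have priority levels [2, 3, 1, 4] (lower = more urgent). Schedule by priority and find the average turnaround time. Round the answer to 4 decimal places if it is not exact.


Sort by priority (ascending = highest first):
Order: [(1, 4), (2, 3), (3, 2), (4, 9)]
Completion times:
  Priority 1, burst=4, C=4
  Priority 2, burst=3, C=7
  Priority 3, burst=2, C=9
  Priority 4, burst=9, C=18
Average turnaround = 38/4 = 9.5

9.5
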